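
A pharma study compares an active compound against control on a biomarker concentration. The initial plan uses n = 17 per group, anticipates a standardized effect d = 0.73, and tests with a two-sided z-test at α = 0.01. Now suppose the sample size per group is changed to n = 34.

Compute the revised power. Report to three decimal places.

With n = 34 per group: δ = d·√(n/2) = 0.73 × √(34/2) = 3.0099. Critical value z_{0.005} = 2.576.
Revised power = Φ(δ − 2.576) + Φ(−δ − 2.576) = Φ(0.434) + Φ(-5.586) = 0.6679 + 0.0000 = 0.6679.

Power ≈ 0.668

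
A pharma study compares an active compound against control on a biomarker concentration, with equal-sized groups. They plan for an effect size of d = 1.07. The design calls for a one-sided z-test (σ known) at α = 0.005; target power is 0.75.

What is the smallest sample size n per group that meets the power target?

Set Φ(δ − 2.576) = 0.75; then δ − 2.576 = Φ⁻¹(0.75) = 0.674, giving δ = 3.250.
δ = d·√(n/2) ⇒ n = 2(δ/d)² = 2 × (3.250 / 1.07)² = 18.46.
Rounding up, n = 19 per group.

n = 19 per group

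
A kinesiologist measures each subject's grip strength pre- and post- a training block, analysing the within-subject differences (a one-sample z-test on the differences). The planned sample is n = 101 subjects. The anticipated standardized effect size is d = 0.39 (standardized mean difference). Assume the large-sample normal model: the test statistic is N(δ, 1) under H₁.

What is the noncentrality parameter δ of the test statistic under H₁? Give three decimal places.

δ ≈ 3.919

The noncentrality parameter scales effect size by the design's sample-size factor: δ = d·√n = 0.39 × √101 = 3.9195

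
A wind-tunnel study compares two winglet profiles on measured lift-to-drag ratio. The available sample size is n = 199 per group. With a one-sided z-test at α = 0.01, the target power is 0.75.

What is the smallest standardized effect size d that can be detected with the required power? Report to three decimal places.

d ≈ 0.301

Need Φ(δ − 2.326) = 0.75, so δ = 2.326 + 0.674 = 3.001.
δ = d·√(n/2) ⇒ d = δ/√(n/2) = 3.001/√(199/2) = 0.3008.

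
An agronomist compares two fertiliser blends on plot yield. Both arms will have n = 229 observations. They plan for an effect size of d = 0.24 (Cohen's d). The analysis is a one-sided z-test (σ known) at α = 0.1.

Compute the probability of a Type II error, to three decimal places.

Noncentrality parameter: δ = d·√(n/2) = 0.24 × √(229/2) = 2.5681
Critical value for a one-sided test at α = 0.1: z_α = 1.282.
Power = Φ(δ − 1.282) = Φ(1.287) = 0.9009.
Type II error: β = 1 − power = 1 − 0.9009 = 0.0991.

β ≈ 0.099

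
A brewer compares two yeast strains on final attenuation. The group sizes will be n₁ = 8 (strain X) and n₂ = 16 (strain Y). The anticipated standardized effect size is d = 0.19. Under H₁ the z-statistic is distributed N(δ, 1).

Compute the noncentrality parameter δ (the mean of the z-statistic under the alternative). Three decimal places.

δ = d / √(1/n₁ + 1/n₂) = 0.19 / √(1/8 + 1/16) = 0.4388

δ ≈ 0.439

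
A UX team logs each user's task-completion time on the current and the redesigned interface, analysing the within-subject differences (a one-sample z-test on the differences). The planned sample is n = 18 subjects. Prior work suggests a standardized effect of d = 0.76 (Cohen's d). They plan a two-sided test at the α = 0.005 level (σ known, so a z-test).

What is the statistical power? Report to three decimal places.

Noncentrality parameter: δ = d·√n = 0.76 × √18 = 3.2244
Critical value for a two-sided test at α = 0.005: z_{α/2} = 2.807.
Power = Φ(δ − 2.807) + Φ(−δ − 2.807) = Φ(0.417) + Φ(-6.031) = 0.6618 + 0.0000 = 0.6618.

Power ≈ 0.662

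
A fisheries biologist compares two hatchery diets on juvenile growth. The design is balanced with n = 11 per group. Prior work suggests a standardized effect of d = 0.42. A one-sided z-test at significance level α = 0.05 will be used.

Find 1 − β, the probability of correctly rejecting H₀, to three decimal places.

Noncentrality parameter: δ = d·√(n/2) = 0.42 × √(11/2) = 0.9850
One-sided α = 0.05 → critical value z_{0.05} = 1.645.
Power = P(Z > 1.645 − δ) = Φ(-0.660) = 0.2547.

Power ≈ 0.255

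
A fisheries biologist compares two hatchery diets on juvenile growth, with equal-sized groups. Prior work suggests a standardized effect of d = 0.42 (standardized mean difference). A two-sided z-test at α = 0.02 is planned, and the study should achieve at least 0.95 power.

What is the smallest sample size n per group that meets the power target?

n = 179 per group

Set Φ(δ − 2.326) = 0.95; then δ − 2.326 = Φ⁻¹(0.95) = 1.645, giving δ = 3.971.
(Ignoring the negligible lower-tail rejection probability gives the usual closed-form inversion.)
δ = d·√(n/2) ⇒ n = 2(δ/d)² = 2 × (3.971 / 0.42)² = 178.80.
Rounding up, n = 179 per group.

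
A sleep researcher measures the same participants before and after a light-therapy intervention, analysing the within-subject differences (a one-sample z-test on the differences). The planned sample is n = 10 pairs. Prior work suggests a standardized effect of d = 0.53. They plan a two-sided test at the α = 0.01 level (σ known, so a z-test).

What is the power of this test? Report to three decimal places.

Noncentrality parameter: δ = d·√n = 0.53 × √10 = 1.6760
Two-sided α = 0.01 → critical value z_{0.005} = 2.576.
Power = Φ(δ − 2.576) + Φ(−δ − 2.576) = Φ(-0.900) + Φ(-4.252) = 0.1841 + 0.0000 = 0.1841.

Power ≈ 0.184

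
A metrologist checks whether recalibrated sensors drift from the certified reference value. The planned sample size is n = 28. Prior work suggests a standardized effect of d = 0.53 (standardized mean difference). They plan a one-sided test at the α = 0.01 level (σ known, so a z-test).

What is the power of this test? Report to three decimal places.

Noncentrality parameter: δ = d·√n = 0.53 × √28 = 2.8045
One-sided α = 0.01 → critical value z_{0.01} = 2.326.
Power = P(Z > 2.326 − δ) = Φ(0.478) = 0.6837.

Power ≈ 0.684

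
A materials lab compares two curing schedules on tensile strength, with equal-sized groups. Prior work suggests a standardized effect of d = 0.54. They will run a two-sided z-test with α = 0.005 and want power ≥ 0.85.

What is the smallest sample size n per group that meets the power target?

n = 102 per group

Set Φ(δ − 2.807) = 0.85; then δ − 2.807 = Φ⁻¹(0.85) = 1.036, giving δ = 3.843.
(Ignoring the negligible lower-tail rejection probability gives the usual closed-form inversion.)
δ = d·√(n/2) ⇒ n = 2(δ/d)² = 2 × (3.843 / 0.54)² = 101.32.
Round up to the next whole unit.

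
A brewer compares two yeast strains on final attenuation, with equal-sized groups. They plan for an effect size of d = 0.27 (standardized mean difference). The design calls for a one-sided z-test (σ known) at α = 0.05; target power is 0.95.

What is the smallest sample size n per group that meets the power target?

n = 297 per group

Set Φ(δ − 1.645) = 0.95; then δ − 1.645 = Φ⁻¹(0.95) = 1.645, giving δ = 3.290.
δ = d·√(n/2) ⇒ n = 2(δ/d)² = 2 × (3.290 / 0.27)² = 296.90.
Round up to the next whole unit.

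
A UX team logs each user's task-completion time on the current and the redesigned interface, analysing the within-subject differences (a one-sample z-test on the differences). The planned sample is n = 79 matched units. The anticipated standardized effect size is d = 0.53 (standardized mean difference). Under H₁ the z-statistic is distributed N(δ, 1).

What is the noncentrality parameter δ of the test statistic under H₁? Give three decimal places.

δ ≈ 4.711

The noncentrality parameter scales effect size by the design's sample-size factor: δ = d·√n = 0.53 × √79 = 4.7107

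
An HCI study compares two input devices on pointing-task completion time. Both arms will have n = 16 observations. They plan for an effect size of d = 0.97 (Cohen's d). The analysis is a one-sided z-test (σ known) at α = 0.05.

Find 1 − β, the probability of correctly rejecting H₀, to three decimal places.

Noncentrality parameter: λ = d·√(n/2) = 0.97 × √(16/2) = 2.7436
Critical value for a one-sided test at α = 0.05: z_α = 1.645.
Power = Φ(λ − 1.645) = Φ(1.099) = 0.8641.

Power ≈ 0.864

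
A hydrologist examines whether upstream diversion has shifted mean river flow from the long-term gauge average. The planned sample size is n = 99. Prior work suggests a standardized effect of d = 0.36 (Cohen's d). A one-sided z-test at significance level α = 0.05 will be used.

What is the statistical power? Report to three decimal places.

Noncentrality parameter: λ = d·√n = 0.36 × √99 = 3.5820
One-sided α = 0.05 → critical value z_{0.05} = 1.645.
Power = P(Z > 1.645 − λ) = Φ(1.937) = 0.9736.

Power ≈ 0.974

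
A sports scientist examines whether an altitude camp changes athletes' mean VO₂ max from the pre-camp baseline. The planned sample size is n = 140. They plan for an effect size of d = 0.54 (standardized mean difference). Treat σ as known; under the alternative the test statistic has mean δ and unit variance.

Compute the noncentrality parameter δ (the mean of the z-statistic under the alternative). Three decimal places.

δ ≈ 6.389

The noncentrality parameter scales effect size by the design's sample-size factor: δ = d·√n = 0.54 × √140 = 6.3894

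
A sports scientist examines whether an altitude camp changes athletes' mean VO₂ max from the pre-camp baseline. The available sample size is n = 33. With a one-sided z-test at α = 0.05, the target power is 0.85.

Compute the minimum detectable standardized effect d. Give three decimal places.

d ≈ 0.467

Need Φ(δ − 1.645) = 0.85, so δ = 1.645 + 1.036 = 2.681.
δ = d·√n ⇒ d = δ/√n = 2.681/√33 = 0.4668.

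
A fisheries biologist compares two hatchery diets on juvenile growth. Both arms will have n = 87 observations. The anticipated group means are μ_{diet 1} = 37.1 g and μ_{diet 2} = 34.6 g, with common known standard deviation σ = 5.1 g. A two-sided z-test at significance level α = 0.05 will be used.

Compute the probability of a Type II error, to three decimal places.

Standardized effect: d = |μ_{diet 1} − μ_{diet 2}| / σ = |37.1 − 34.6| / 5.1 = 0.4902
Noncentrality parameter: δ = d·√(n/2) = 0.4902 × √(87/2) = 3.2331
Two-sided α = 0.05 → critical value z_{0.025} = 1.960.
Power = Φ(δ − 1.960) + Φ(−δ − 1.960) = Φ(1.273) + Φ(-5.193) = 0.8985 + 0.0000 = 0.8985.
Type II error: β = 1 − power = 1 − 0.8985 = 0.1015.

β ≈ 0.101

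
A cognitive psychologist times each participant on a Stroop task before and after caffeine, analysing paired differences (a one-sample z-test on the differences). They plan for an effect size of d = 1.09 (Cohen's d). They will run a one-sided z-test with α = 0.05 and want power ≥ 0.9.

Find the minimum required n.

Set Φ(δ − 1.645) = 0.9; then δ − 1.645 = Φ⁻¹(0.9) = 1.282, giving δ = 2.926.
δ = d·√n ⇒ n = (δ/d)² = (2.926 / 1.09)² = 7.21.
Round up to the next whole unit.

n = 8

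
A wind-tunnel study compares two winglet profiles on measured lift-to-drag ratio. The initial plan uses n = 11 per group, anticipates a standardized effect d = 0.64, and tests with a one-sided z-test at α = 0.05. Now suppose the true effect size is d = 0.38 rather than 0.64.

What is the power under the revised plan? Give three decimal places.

Power ≈ 0.226

With d = 0.38: δ = d·√(n/2) = 0.38 × √(11/2) = 0.8912. Critical value z_{0.05} = 1.645.
Revised power = P(Z > 1.645 − δ) = Φ(-0.754) = 0.2255.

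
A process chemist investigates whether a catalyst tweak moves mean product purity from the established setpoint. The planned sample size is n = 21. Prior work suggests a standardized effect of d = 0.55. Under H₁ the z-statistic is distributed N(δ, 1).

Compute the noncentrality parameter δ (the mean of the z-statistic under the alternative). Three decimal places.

The noncentrality parameter scales effect size by the design's sample-size factor: δ = d·√n = 0.55 × √21 = 2.5204

δ ≈ 2.520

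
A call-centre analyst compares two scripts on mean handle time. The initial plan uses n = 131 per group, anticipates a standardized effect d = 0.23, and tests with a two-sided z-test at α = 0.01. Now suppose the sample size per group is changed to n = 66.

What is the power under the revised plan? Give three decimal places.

Power ≈ 0.105

With n = 66 per group: δ = d·√(n/2) = 0.23 × √(66/2) = 1.3212. Critical value z_{0.005} = 2.576.
Revised power = Φ(δ − 2.576) + Φ(−δ − 2.576) = Φ(-1.255) + Φ(-3.897) = 0.1048 + 0.0000 = 0.1049.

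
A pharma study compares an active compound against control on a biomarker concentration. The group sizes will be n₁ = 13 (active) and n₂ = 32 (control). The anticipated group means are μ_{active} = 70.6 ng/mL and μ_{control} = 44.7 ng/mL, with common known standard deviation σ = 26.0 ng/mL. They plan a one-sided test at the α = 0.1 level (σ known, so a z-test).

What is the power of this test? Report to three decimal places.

Standardized effect: d = |μ_{active} − μ_{control}| / σ = |70.6 − 44.7| / 26.0 = 0.9962
Noncentrality parameter: δ = d / √(1/n₁ + 1/n₂) = 0.9962 / √(1/13 + 1/32) = 3.0288
One-sided α = 0.1 → critical value z_{0.1} = 1.282.
Power = Φ(δ − 1.282) = Φ(1.747) = 0.9597.

Power ≈ 0.960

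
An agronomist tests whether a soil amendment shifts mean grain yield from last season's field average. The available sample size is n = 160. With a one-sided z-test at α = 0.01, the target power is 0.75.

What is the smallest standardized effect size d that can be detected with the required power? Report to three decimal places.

d ≈ 0.237

Required noncentrality: δ = z_{0.01} + z_{0.25} = 2.326 + 0.674 = 3.001.
δ = d·√n ⇒ d = δ/√n = 3.001/√160 = 0.2372.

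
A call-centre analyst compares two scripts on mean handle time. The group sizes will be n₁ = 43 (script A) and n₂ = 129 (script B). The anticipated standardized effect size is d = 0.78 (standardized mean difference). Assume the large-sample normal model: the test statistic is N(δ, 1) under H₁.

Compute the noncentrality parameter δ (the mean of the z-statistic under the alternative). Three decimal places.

δ ≈ 4.430

δ = d / √(1/n₁ + 1/n₂) = 0.78 / √(1/43 + 1/129) = 4.4295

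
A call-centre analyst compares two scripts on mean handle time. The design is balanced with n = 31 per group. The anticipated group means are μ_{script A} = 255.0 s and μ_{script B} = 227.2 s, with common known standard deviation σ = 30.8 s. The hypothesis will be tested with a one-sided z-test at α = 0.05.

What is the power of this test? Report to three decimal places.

Standardized effect: d = |μ_{script A} − μ_{script B}| / σ = |255.0 − 227.2| / 30.8 = 0.9026
Noncentrality parameter: δ = d·√(n/2) = 0.9026 × √(31/2) = 3.5535
One-sided α = 0.05 → critical value z_{0.05} = 1.645.
Power = Φ(δ − 1.645) = Φ(1.909) = 0.9718.

Power ≈ 0.972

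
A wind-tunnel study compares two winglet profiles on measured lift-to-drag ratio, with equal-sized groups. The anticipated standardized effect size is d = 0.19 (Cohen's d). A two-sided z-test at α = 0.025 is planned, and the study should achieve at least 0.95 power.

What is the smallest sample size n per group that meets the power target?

n = 837 per group

For power 0.95 need Φ(δ − z_{0.0125}) = 0.95, so δ = z_{0.0125} + z_{0.05} = 2.241 + 1.645 = 3.886.
(Ignoring the negligible lower-tail rejection probability gives the usual closed-form inversion.)
δ = d·√(n/2) ⇒ n = 2(δ/d)² = 2 × (3.886 / 0.19)² = 836.73.
Round up to the next whole unit.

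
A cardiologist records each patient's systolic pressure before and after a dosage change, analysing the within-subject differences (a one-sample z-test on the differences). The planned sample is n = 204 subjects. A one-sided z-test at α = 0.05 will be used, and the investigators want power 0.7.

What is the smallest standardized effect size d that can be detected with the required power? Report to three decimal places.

Need Φ(δ − 1.645) = 0.7, so δ = 1.645 + 0.524 = 2.169.
δ = d·√n ⇒ d = δ/√n = 2.169/√204 = 0.1519.

d ≈ 0.152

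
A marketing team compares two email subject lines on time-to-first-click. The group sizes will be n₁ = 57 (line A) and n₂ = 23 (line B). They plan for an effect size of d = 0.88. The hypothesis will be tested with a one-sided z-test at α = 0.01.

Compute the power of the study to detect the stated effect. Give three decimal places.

Power ≈ 0.892

Noncentrality parameter: δ = d / √(1/n₁ + 1/n₂) = 0.88 / √(1/57 + 1/23) = 3.5624
Critical value for a one-sided test at α = 0.01: z_α = 2.326.
Power = Φ(δ − 2.326) = Φ(1.236) = 0.8918.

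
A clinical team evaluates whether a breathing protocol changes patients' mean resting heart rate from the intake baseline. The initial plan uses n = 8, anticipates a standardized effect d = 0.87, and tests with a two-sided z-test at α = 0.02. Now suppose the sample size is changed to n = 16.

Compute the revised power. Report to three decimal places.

Power ≈ 0.876

With n = 16: δ = d·√n = 0.87 × √16 = 3.4800. Critical value z_{0.01} = 2.326.
Revised power = Φ(δ − 2.326) + Φ(−δ − 2.326) = Φ(1.154) + Φ(-5.806) = 0.8757 + 0.0000 = 0.8757.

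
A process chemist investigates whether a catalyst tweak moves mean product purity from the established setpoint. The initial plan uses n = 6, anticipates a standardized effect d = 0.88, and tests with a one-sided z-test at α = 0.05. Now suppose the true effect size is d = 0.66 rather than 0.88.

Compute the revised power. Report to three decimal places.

With d = 0.66: δ = d·√n = 0.66 × √6 = 1.6167. Critical value z_{0.05} = 1.645.
Revised power = Φ(δ − 1.645) = Φ(-0.028) = 0.4888.

Power ≈ 0.489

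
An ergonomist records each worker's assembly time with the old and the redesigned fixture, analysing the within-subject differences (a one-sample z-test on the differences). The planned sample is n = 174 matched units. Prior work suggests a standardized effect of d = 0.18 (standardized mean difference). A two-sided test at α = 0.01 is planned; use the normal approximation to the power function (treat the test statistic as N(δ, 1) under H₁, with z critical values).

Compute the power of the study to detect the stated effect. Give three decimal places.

Power ≈ 0.420

Noncentrality parameter: δ = d·√n = 0.18 × √174 = 2.3744
Critical value for a two-sided test at α = 0.01: z_{α/2} = 2.576.
Power = Φ(δ − 2.576) + Φ(−δ − 2.576) = Φ(-0.201) + Φ(-4.950) = 0.4202 + 0.0000 = 0.4202.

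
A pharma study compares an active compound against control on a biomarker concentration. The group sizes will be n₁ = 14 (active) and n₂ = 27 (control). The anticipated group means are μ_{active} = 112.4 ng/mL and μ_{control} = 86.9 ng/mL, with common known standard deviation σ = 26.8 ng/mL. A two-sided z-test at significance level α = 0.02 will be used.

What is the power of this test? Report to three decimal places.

Power ≈ 0.713

Standardized effect: d = |μ_{active} − μ_{control}| / σ = |112.4 − 86.9| / 26.8 = 0.9515
Noncentrality parameter: δ = d / √(1/n₁ + 1/n₂) = 0.9515 / √(1/14 + 1/27) = 2.8891
Two-sided α = 0.02 → critical value z_{0.01} = 2.326.
Power = Φ(δ − 2.326) + Φ(−δ − 2.326) = Φ(0.563) + Φ(-5.215) = 0.7132 + 0.0000 = 0.7132.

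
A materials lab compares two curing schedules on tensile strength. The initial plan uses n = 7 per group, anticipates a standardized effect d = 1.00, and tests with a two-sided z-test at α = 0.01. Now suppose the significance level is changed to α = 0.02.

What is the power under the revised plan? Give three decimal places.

Power ≈ 0.324

δ = d·√(n/2) = 1.00 × √(7/2) = 1.8708 (unchanged). New critical value: z_{0.01} = 2.326.
Revised power = Φ(δ − 2.326) + Φ(−δ − 2.326) = Φ(-0.456) + Φ(-4.197) = 0.3244 + 0.0000 = 0.3244.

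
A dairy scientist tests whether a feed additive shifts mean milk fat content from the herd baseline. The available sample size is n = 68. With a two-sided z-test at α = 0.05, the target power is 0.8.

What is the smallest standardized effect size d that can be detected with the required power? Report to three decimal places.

d ≈ 0.340

Need Φ(δ − 1.960) = 0.8, so δ = 1.960 + 0.842 = 2.802.
(The second rejection-region term Φ(−δ − z_{α/2}) is negligible and dropped.)
δ = d·√n ⇒ d = δ/√n = 2.802/√68 = 0.3397.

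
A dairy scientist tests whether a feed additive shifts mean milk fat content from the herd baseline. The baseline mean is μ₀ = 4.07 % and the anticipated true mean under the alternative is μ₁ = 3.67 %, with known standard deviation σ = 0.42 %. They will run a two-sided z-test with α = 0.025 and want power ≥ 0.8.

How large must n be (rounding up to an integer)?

Standardized effect: d = |μ₁ − μ₀| / σ = |3.67 − 4.07| / 0.42 = 0.9524
For power 0.8 need Φ(δ − z_{0.0125}) = 0.8, so δ = z_{0.0125} + z_{0.20} = 2.241 + 0.842 = 3.083.
(For δ > 0 the lower-tail rejection region contributes negligibly to power, so the one-term inversion is standard.)
δ = d·√n ⇒ n = (δ/d)² = (3.083 / 0.9524)² = 10.48.
Rounding up, n = 11.

n = 11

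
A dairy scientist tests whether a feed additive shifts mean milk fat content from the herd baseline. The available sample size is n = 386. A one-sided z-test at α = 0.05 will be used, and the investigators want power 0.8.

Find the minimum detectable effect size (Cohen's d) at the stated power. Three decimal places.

d ≈ 0.127

Need Φ(δ − 1.645) = 0.8, so δ = 1.645 + 0.842 = 2.486.
δ = d·√n ⇒ d = δ/√n = 2.486/√386 = 0.1266.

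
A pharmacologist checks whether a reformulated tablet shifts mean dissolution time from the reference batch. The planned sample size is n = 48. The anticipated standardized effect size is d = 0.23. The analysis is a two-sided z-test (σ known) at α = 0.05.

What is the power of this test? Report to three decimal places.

Power ≈ 0.357

Noncentrality parameter: δ = d·√n = 0.23 × √48 = 1.5935
Critical value for a two-sided test at α = 0.05: z_{α/2} = 1.960.
Power = Φ(δ − 1.960) + Φ(−δ − 1.960) = Φ(-0.366) + Φ(-3.553) = 0.3570 + 0.0002 = 0.3572.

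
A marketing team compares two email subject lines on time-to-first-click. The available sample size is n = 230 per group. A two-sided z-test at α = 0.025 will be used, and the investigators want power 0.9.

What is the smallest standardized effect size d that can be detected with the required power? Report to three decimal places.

d ≈ 0.329

Need Φ(δ − 2.241) = 0.9, so δ = 2.241 + 1.282 = 3.523.
(The second rejection-region term Φ(−δ − z_{α/2}) is negligible and dropped.)
δ = d·√(n/2) ⇒ d = δ/√(n/2) = 3.523/√(230/2) = 0.3285.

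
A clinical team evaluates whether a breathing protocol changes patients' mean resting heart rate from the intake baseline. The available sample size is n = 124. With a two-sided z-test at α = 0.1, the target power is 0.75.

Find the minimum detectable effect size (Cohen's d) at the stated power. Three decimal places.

Need Φ(δ − 1.645) = 0.75, so δ = 1.645 + 0.674 = 2.319.
(The second rejection-region term Φ(−δ − z_{α/2}) is negligible and dropped.)
δ = d·√n ⇒ d = δ/√n = 2.319/√124 = 0.2083.

d ≈ 0.208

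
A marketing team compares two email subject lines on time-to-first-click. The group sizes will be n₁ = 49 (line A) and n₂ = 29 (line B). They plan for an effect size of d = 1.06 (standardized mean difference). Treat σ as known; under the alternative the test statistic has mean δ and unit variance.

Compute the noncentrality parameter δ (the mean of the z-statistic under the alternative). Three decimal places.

δ = d / √(1/n₁ + 1/n₂) = 1.06 / √(1/49 + 1/29) = 4.5243

δ ≈ 4.524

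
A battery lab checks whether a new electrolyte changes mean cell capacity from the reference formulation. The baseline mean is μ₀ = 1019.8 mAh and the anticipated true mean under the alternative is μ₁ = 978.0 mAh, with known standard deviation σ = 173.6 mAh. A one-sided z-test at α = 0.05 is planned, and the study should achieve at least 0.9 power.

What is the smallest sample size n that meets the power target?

n = 148

Standardized effect: d = |μ₁ − μ₀| / σ = |978.0 − 1019.8| / 173.6 = 0.2408
For power 0.9 need Φ(δ − z_{0.05}) = 0.9, so δ = z_{0.05} + z_{0.10} = 1.645 + 1.282 = 2.926.
δ = d·√n ⇒ n = (δ/d)² = (2.926 / 0.2408)² = 147.71.
Rounding up, n = 148.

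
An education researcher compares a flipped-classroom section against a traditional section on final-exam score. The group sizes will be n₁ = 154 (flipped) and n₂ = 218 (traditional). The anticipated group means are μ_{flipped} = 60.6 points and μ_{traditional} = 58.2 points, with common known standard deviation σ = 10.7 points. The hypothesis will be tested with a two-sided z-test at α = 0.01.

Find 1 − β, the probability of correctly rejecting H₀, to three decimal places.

Power ≈ 0.328

Standardized effect: d = |μ_{flipped} − μ_{traditional}| / σ = |60.6 − 58.2| / 10.7 = 0.2243
Noncentrality parameter: δ = d / √(1/n₁ + 1/n₂) = 0.2243 / √(1/154 + 1/218) = 2.1308
Two-sided α = 0.01 → critical value z_{0.005} = 2.576.
Power = Φ(δ − 2.576) + Φ(−δ − 2.576) = Φ(-0.445) + Φ(-4.707) = 0.3282 + 0.0000 = 0.3282.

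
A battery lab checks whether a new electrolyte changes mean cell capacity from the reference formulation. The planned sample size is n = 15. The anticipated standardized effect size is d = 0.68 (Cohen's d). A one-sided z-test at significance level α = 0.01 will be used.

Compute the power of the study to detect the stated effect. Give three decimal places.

Noncentrality parameter: δ = d·√n = 0.68 × √15 = 2.6336
Critical value for a one-sided test at α = 0.01: z_α = 2.326.
Power = Φ(δ − 2.326) = Φ(0.307) = 0.6207.

Power ≈ 0.621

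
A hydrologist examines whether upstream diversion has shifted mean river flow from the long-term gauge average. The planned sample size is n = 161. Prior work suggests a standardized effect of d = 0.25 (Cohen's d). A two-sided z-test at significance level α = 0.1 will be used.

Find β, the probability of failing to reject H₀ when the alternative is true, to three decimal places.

β ≈ 0.063

Noncentrality parameter: λ = d·√n = 0.25 × √161 = 3.1721
Two-sided α = 0.1 → critical value z_{0.05} = 1.645.
Power = Φ(λ − 1.645) + Φ(−λ − 1.645) = Φ(1.527) + Φ(-4.817) = 0.9367 + 0.0000 = 0.9367.
Type II error: β = 1 − power = 1 − 0.9367 = 0.0633.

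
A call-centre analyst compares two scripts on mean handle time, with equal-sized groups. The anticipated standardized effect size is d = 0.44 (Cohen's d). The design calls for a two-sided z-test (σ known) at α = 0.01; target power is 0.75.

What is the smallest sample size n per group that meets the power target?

n = 110 per group

For power 0.75 need Φ(δ − z_{0.005}) = 0.75, so δ = z_{0.005} + z_{0.25} = 2.576 + 0.674 = 3.250.
(The Φ(−δ − z_{α/2}) term is vanishingly small for δ > 0 and is dropped in the standard sample-size formula.)
δ = d·√(n/2) ⇒ n = 2(δ/d)² = 2 × (3.250 / 0.44)² = 109.14.
Round up to the next whole unit.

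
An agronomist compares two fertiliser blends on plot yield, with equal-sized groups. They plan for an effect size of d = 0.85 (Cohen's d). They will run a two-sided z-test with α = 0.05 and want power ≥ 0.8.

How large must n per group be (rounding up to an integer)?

Set Φ(δ − 1.960) = 0.8; then δ − 1.960 = Φ⁻¹(0.8) = 0.842, giving δ = 2.802.
(For δ > 0 the lower-tail rejection region contributes negligibly to power, so the one-term inversion is standard.)
δ = d·√(n/2) ⇒ n = 2(δ/d)² = 2 × (2.802 / 0.85)² = 21.73.
Rounding up, n = 22 per group.

n = 22 per group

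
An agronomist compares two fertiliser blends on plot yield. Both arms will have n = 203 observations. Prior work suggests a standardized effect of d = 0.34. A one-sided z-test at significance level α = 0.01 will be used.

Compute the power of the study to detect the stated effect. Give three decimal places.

Power ≈ 0.864

Noncentrality parameter: δ = d·√(n/2) = 0.34 × √(203/2) = 3.4254
One-sided α = 0.01 → critical value z_{0.01} = 2.326.
Power = P(Z > 2.326 − δ) = Φ(1.099) = 0.8641.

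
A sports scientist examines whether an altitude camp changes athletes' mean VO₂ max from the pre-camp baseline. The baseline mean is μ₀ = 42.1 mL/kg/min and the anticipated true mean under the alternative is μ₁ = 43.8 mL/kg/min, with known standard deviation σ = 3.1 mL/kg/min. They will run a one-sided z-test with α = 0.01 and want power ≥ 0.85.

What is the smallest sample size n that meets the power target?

n = 38

Standardized effect: d = |μ₁ − μ₀| / σ = |43.8 − 42.1| / 3.1 = 0.5484
Set Φ(δ − 2.326) = 0.85; then δ − 2.326 = Φ⁻¹(0.85) = 1.036, giving δ = 3.363.
δ = d·√n ⇒ n = (δ/d)² = (3.363 / 0.5484)² = 37.60.
Round up to the next whole unit.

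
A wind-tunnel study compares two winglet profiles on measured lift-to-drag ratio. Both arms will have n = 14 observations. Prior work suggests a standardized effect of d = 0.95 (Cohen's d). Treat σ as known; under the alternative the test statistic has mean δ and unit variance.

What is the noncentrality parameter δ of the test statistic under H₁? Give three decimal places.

The noncentrality parameter scales effect size by the design's sample-size factor: δ = d·√(n/2) = 0.95 × √(14/2) = 2.5135

δ ≈ 2.513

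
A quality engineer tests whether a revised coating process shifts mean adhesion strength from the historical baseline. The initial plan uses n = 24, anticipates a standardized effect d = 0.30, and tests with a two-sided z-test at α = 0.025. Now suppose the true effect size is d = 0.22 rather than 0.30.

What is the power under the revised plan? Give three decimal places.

With d = 0.22: δ = d·√n = 0.22 × √24 = 1.0778. Critical value z_{0.0125} = 2.241.
Revised power = Φ(δ − 2.241) + Φ(−δ − 2.241) = Φ(-1.164) + Φ(-3.319) = 0.1223 + 0.0005 = 0.1227.

Power ≈ 0.123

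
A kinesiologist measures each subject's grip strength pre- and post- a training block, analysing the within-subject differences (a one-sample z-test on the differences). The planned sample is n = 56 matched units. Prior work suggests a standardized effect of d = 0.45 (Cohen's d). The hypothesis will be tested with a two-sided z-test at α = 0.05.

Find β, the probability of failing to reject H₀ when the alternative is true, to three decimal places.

β ≈ 0.080

Noncentrality parameter: δ = d·√n = 0.45 × √56 = 3.3675
Critical value for a two-sided test at α = 0.05: z_{α/2} = 1.960.
Power = Φ(δ − 1.960) + Φ(−δ − 1.960) = Φ(1.408) + Φ(-5.327) = 0.9204 + 0.0000 = 0.9204.
Type II error: β = 1 − power = 1 − 0.9204 = 0.0796.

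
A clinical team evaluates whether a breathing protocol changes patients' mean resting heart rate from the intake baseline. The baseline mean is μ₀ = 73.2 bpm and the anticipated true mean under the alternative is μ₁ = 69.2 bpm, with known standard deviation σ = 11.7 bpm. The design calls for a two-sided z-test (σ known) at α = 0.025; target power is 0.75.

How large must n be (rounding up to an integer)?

Standardized effect: d = |μ₁ − μ₀| / σ = |69.2 − 73.2| / 11.7 = 0.3419
Set Φ(δ − 2.241) = 0.75; then δ − 2.241 = Φ⁻¹(0.75) = 0.674, giving δ = 2.916.
(Ignoring the negligible lower-tail rejection probability gives the usual closed-form inversion.)
δ = d·√n ⇒ n = (δ/d)² = (2.916 / 0.3419)² = 72.74.
Round up to the next whole unit.

n = 73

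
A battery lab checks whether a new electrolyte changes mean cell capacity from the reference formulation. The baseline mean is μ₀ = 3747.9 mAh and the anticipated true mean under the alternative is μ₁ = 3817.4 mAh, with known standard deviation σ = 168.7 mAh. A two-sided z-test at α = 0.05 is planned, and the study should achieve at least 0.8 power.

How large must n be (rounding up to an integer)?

n = 47

Standardized effect: d = |μ₁ − μ₀| / σ = |3817.4 − 3747.9| / 168.7 = 0.4120
For power 0.8 need Φ(δ − z_{0.025}) = 0.8, so δ = z_{0.025} + z_{0.20} = 1.960 + 0.842 = 2.802.
(Ignoring the negligible lower-tail rejection probability gives the usual closed-form inversion.)
δ = d·√n ⇒ n = (δ/d)² = (2.802 / 0.4120)² = 46.25.
Rounding up, n = 47.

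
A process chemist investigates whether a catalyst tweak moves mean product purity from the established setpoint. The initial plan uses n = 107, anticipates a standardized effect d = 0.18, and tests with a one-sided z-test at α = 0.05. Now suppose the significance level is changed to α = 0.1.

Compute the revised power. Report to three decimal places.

δ = d·√n = 0.18 × √107 = 1.8619 (unchanged). New critical value: z_{0.1} = 1.282.
Revised power = P(Z > 1.282 − δ) = Φ(0.580) = 0.7192.

Power ≈ 0.719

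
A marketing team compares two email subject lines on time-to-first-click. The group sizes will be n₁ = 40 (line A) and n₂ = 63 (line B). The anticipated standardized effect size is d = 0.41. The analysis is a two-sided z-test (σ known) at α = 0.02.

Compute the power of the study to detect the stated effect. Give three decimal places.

Power ≈ 0.383

Noncentrality parameter: δ = d / √(1/n₁ + 1/n₂) = 0.41 / √(1/40 + 1/63) = 2.0280
Two-sided α = 0.02 → critical value z_{0.01} = 2.326.
Power = Φ(δ − 2.326) + Φ(−δ − 2.326) = Φ(-0.298) + Φ(-4.354) = 0.3827 + 0.0000 = 0.3827.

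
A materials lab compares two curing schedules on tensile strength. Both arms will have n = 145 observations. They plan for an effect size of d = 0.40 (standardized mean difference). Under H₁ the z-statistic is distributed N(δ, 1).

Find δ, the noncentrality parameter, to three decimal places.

δ ≈ 3.406

δ = d·√(n/2) = 0.40 × √(145/2) = 3.4059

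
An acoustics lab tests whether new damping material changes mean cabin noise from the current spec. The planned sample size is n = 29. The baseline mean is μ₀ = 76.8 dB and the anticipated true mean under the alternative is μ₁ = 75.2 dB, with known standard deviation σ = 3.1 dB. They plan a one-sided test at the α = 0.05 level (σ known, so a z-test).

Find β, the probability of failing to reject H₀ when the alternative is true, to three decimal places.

β ≈ 0.128

Standardized effect: d = |μ₁ − μ₀| / σ = |75.2 − 76.8| / 3.1 = 0.5161
Noncentrality parameter: δ = d·√n = 0.5161 × √29 = 2.7794
One-sided α = 0.05 → critical value z_{0.05} = 1.645.
Power = P(Z > 1.645 − δ) = Φ(1.135) = 0.8717.
Type II error: β = 1 − power = 1 − 0.8717 = 0.1283.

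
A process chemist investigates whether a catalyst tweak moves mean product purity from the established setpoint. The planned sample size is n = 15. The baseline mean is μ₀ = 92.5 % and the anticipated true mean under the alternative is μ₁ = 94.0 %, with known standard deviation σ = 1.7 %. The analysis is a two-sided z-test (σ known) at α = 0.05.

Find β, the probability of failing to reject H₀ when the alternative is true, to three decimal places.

β ≈ 0.073

Standardized effect: d = |μ₁ − μ₀| / σ = |94.0 − 92.5| / 1.7 = 0.8824
Noncentrality parameter: δ = d·√n = 0.8824 × √15 = 3.4173
Two-sided α = 0.05 → critical value z_{0.025} = 1.960.
Power = Φ(δ − 1.960) + Φ(−δ − 1.960) = Φ(1.457) + Φ(-5.377) = 0.9275 + 0.0000 = 0.9275.
Type II error: β = 1 − power = 1 − 0.9275 = 0.0725.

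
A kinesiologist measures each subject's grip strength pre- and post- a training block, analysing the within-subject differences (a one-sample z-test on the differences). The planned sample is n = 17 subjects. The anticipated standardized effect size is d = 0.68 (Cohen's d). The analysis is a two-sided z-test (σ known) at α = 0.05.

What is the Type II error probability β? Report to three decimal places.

β ≈ 0.199

Noncentrality parameter: δ = d·√n = 0.68 × √17 = 2.8037
Two-sided α = 0.05 → critical value z_{0.025} = 1.960.
Power = Φ(δ − 1.960) + Φ(−δ − 1.960) = Φ(0.844) + Φ(-4.764) = 0.8006 + 0.0000 = 0.8006.
Type II error: β = 1 − power = 1 − 0.8006 = 0.1994.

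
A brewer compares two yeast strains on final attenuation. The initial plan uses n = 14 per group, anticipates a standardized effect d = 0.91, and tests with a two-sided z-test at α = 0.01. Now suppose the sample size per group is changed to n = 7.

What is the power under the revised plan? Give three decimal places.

Power ≈ 0.191

With n = 7 per group: δ = d·√(n/2) = 0.91 × √(7/2) = 1.7025. Critical value z_{0.005} = 2.576.
Revised power = Φ(δ − 2.576) + Φ(−δ − 2.576) = Φ(-0.873) + Φ(-4.278) = 0.1912 + 0.0000 = 0.1912.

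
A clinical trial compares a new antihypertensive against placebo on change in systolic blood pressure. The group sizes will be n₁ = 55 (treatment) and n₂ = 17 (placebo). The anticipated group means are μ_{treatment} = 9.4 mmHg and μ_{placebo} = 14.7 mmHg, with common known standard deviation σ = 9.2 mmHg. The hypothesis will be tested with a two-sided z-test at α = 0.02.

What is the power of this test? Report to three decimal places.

Standardized effect: d = |μ_{treatment} − μ_{placebo}| / σ = |9.4 − 14.7| / 9.2 = 0.5761
Noncentrality parameter: δ = d / √(1/n₁ + 1/n₂) = 0.5761 / √(1/55 + 1/17) = 2.0760
Critical value for a two-sided test at α = 0.02: z_{α/2} = 2.326.
Power = Φ(δ − 2.326) + Φ(−δ − 2.326) = Φ(-0.250) + Φ(-4.402) = 0.4012 + 0.0000 = 0.4012.

Power ≈ 0.401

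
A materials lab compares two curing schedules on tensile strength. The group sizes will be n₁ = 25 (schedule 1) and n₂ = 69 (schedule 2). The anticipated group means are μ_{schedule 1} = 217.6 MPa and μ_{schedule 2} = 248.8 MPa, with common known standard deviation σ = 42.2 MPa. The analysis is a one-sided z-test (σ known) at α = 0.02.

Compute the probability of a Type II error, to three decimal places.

Standardized effect: d = |μ_{schedule 1} − μ_{schedule 2}| / σ = |217.6 − 248.8| / 42.2 = 0.7393
Noncentrality parameter: δ = d / √(1/n₁ + 1/n₂) = 0.7393 / √(1/25 + 1/69) = 3.1672
Critical value for a one-sided test at α = 0.02: z_α = 2.054.
Power = P(Z > 2.054 − δ) = Φ(1.113) = 0.8672.
Type II error: β = 1 − power = 1 − 0.8672 = 0.1328.

β ≈ 0.133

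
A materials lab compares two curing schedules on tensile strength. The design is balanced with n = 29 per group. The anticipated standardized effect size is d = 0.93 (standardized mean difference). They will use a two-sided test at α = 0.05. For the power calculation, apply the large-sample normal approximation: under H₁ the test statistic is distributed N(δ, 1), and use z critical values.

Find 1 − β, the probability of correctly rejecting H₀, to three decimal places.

Noncentrality parameter: δ = d·√(n/2) = 0.93 × √(29/2) = 3.5413
Two-sided α = 0.05 → critical value z_{0.025} = 1.960.
Power = Φ(δ − 1.960) + Φ(−δ − 1.960) = Φ(1.581) + Φ(-5.501) = 0.9431 + 0.0000 = 0.9431.

Power ≈ 0.943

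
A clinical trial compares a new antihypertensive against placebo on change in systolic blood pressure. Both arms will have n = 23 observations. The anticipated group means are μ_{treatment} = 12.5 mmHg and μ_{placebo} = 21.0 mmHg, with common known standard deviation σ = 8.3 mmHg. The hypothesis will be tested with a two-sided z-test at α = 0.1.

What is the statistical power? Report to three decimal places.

Standardized effect: d = |μ_{treatment} − μ_{placebo}| / σ = |12.5 − 21.0| / 8.3 = 1.0241
Noncentrality parameter: δ = d·√(n/2) = 1.0241 × √(23/2) = 3.4729
Critical value for a two-sided test at α = 0.1: z_{α/2} = 1.645.
Power = Φ(δ − 1.645) + Φ(−δ − 1.645) = Φ(1.828) + Φ(-5.118) = 0.9662 + 0.0000 = 0.9662.

Power ≈ 0.966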